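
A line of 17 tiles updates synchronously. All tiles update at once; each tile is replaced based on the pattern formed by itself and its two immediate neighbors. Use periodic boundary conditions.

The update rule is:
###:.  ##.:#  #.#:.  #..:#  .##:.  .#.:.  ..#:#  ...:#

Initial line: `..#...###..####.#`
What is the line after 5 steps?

.###..###...#..#.

##.###..###...#..
.#...###..####.##
..###..###...#..#
##..###..####.##.
.###..###...#..#.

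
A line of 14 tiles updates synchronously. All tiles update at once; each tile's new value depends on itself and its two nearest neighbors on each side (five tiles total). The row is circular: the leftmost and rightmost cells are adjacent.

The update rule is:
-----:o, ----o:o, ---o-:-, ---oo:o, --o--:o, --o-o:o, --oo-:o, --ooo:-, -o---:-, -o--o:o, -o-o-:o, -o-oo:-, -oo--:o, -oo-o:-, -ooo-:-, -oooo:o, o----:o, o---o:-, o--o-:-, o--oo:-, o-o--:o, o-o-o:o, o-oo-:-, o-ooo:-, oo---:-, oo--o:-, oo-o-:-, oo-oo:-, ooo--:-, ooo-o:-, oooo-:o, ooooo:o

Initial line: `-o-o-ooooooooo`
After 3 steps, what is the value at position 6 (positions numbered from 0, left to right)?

-ooo--ooooooo-
-------ooooo--
ooooooo-ooo--o
position 6 holds o

o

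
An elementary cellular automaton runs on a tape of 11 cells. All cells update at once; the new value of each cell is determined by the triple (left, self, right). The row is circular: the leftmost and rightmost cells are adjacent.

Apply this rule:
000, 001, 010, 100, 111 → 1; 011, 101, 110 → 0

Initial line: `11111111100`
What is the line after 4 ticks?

tick 1: 01111111011
tick 2: 00111110000
tick 3: 11011101111
tick 4: 10001000111

10001000111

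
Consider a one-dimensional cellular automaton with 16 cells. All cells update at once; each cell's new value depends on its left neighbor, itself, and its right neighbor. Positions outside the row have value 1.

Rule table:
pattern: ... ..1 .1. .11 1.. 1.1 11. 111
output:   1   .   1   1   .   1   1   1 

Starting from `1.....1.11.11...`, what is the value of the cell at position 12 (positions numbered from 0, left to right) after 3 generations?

1

generation 1: 1.111.1111111.1.
generation 2: 1111111111111111
generation 3: 1111111111111111
position 12 holds 1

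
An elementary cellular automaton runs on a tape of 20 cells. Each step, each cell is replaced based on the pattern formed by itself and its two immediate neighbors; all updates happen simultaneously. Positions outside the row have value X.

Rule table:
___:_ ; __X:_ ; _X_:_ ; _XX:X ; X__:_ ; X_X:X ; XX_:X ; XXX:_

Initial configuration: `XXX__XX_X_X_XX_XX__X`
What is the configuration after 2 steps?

_____X_XX_XX____X__X

__X__XXX_X_XXXXXX__X
_____X_XX_XX____X__X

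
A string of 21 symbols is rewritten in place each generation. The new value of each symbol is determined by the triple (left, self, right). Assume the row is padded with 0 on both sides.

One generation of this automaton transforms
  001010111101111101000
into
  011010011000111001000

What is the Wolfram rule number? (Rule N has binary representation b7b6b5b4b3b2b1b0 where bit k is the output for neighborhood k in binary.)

134

position 7: 111 → 1  (bit 7 = 1)
position 9: 110 → 0  (bit 6 = 0)
position 3: 101 → 0  (bit 5 = 0)
position 18: 100 → 0  (bit 4 = 0)
position 6: 011 → 0  (bit 3 = 0)
position 2: 010 → 1  (bit 2 = 1)
position 1: 001 → 1  (bit 1 = 1)
position 0: 000 → 0  (bit 0 = 0)
bits b7..b0 = 10000110 = 134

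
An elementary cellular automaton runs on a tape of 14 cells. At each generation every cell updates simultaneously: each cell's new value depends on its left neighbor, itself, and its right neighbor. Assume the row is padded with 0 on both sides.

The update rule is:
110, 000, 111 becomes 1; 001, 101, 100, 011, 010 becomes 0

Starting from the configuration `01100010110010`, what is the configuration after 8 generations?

00100100011101

00101000010000
10000011000111
00111001010011
10011000000001
00001011111100
11100001111101
01101100111100
00100100011101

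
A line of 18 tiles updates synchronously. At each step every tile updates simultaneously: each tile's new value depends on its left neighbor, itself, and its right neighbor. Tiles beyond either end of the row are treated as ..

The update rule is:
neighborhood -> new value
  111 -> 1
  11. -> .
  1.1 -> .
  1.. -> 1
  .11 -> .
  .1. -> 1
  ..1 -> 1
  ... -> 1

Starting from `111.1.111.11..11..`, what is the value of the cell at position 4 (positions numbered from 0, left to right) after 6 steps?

.1..1..1....11..11
111111111111..11..
.1111111111.11..11
1.11111111....11..
1..111111.1111..11
111.1111...11.11..
position 4 holds 1

1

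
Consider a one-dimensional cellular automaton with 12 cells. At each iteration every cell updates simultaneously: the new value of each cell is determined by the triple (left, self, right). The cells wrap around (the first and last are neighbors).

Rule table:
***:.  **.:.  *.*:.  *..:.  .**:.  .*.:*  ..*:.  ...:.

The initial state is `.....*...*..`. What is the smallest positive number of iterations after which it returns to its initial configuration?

.....*...*..

1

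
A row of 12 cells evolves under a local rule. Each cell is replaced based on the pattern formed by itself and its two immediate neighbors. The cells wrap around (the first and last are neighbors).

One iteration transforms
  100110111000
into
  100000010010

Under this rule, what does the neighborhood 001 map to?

0

At position 2 the neighborhood is 001; the next row has 0 there.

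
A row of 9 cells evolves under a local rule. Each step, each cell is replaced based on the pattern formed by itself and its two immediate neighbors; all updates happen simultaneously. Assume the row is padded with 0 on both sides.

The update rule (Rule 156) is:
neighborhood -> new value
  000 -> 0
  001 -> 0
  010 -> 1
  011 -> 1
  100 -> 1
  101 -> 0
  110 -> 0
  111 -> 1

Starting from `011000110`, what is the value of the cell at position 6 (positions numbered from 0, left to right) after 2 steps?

1

010100101
010110101
position 6 holds 1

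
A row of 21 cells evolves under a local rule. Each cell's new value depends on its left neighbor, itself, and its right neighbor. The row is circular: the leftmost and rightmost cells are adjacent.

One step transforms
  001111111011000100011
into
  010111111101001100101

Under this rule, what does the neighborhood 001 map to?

1

At position 1 the neighborhood is 001; the next row has 1 there.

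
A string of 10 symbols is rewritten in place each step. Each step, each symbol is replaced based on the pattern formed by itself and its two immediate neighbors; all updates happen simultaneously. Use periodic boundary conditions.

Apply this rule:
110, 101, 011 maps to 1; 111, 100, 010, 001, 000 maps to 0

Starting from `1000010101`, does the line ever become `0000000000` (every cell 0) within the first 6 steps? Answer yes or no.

1000001011
1000000110
0000000111
0000000101
0000000010
0000000000
all cells are 0 at step 6

yes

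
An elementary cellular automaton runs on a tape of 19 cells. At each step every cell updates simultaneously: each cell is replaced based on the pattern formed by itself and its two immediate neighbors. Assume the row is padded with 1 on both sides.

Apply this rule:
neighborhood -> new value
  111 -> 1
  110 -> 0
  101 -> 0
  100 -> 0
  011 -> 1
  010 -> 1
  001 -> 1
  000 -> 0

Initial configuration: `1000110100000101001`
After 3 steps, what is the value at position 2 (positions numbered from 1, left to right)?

0001100100001101011
0011001100011001011
0110011000110011011
position 2 holds 1

1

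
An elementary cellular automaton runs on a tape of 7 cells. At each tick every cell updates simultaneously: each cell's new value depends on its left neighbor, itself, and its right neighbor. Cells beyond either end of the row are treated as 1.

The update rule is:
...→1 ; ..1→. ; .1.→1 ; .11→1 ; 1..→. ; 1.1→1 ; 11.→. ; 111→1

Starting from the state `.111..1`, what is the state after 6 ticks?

..11111

111...1
11..1.1
1...111
..1.111
..11111
..11111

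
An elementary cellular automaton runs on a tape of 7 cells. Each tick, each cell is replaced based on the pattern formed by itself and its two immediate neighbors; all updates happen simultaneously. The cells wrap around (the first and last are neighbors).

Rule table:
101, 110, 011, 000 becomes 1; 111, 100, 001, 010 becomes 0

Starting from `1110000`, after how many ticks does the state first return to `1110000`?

14

tick 1: 1010110
tick 2: 0101111
tick 3: 1011001
tick 4: 1111001
tick 5: 0001001
tick 6: 0100000
tick 7: 0001111
tick 8: 0101001
tick 9: 1010000
tick 10: 0100110
tick 11: 0000110
tick 12: 1110110
tick 13: 1011111
tick 14: 1110000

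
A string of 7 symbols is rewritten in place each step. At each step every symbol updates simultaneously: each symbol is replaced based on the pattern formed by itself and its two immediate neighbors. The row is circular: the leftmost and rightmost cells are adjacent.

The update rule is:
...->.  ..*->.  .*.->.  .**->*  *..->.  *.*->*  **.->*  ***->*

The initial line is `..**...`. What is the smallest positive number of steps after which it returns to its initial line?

1

..**...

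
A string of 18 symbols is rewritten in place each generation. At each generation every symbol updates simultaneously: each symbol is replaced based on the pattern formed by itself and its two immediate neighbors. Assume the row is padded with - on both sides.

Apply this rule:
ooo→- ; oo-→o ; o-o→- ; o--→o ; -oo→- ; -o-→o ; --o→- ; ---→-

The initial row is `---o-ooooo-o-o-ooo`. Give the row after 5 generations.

------oo-o--oo-o-o

---o-----o-o-o---o
---oo----o-o-oo--o
----oo---o-o--oo-o
-----oo--o-oo--o-o
------oo-o--oo-o-o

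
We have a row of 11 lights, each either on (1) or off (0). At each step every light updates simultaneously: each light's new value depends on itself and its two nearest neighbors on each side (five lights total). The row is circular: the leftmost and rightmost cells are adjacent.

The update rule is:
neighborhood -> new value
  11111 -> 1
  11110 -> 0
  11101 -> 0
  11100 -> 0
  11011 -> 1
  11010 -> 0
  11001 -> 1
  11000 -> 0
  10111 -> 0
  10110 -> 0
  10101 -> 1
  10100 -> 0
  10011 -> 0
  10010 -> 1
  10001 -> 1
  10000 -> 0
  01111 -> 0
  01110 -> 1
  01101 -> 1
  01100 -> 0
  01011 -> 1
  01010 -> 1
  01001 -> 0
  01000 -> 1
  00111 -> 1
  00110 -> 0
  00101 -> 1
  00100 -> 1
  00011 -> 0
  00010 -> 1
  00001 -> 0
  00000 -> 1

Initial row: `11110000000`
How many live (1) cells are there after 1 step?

step 1: 10000011100
count of 1: 4

4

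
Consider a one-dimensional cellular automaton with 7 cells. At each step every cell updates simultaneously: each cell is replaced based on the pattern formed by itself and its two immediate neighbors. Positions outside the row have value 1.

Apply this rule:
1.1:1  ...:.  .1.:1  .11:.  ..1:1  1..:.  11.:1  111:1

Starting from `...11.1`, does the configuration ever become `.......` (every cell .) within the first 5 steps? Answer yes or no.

..1.11.
.111.11
1.111.1
11.111.
111.111
step 5 is 111.111, still not uniform .

no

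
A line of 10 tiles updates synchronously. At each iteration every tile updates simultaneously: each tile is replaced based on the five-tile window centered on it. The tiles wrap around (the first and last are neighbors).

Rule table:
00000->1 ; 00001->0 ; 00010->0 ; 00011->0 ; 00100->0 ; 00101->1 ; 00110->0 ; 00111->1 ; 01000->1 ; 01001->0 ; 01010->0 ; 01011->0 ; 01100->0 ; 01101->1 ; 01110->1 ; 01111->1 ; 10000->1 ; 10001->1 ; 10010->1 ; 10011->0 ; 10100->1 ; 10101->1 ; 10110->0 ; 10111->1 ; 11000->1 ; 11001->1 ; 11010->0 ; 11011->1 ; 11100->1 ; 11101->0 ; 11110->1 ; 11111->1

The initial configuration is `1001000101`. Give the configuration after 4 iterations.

1111010111

0110110100
0011010111
1001010111
1111010111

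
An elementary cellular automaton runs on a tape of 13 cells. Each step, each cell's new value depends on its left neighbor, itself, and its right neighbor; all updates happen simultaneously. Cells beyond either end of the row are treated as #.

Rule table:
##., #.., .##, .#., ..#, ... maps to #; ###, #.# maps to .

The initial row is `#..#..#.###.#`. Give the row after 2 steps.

......#.#.#.#

step 1: #######.#.#.#
step 2: ......#.#.#.#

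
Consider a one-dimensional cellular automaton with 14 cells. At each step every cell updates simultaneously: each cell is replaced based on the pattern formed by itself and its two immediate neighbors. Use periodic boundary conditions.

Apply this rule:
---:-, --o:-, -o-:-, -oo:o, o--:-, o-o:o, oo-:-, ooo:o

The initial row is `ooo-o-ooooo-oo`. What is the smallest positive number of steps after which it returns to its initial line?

oo-o-ooooo-ooo
o-o-ooooo-oooo
-o-ooooo-ooooo
o-ooooo-ooooo-
-ooooo-ooooo-o
ooooo-ooooo-o-
oooo-ooooo-o-o
ooo-ooooo-o-oo
oo-ooooo-o-ooo
o-ooooo-o-oooo
-ooooo-o-ooooo
ooooo-o-ooooo-
oooo-o-ooooo-o
ooo-o-ooooo-oo

14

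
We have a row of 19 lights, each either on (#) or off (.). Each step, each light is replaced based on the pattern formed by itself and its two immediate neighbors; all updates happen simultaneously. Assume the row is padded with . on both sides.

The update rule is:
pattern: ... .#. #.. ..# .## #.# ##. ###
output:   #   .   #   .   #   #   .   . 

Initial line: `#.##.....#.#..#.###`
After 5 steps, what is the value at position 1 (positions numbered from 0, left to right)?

#

step 1: .##.####..#.#..##..
step 2: .#.##...#..#.#.#.##
step 3: ..##.##..#..#.#.##.
step 4: #.#.##.#..#..#.##.#
step 5: .#.##.#.#..#..##.#.
position 1 holds #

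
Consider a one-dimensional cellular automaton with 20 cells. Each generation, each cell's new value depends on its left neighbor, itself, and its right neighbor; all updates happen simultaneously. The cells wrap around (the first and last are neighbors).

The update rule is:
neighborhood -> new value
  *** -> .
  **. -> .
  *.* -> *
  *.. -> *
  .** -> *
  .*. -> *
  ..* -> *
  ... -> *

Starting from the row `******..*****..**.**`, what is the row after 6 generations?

generation 1: ......***....***.**.
generation 2: *******..*****..**.*
generation 3: .......***....***.**
generation 4: ********..*****..**.
generation 5: *.......***....***.*
generation 6: .********..*****..**

.********..*****..**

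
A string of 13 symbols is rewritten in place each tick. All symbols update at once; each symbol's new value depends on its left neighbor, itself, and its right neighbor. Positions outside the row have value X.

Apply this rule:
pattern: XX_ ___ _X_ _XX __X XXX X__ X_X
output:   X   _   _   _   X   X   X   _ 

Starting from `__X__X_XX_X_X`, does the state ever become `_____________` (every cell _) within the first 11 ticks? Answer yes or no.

tick 1: XX_XX___X____
tick 2: XX__XX_X_X__X
tick 3: XXXX_X____XX_
tick 4: XXXX__X__X_X_
tick 5: XXXXXX_XX____
tick 6: XXXXXX__XX__X
tick 7: XXXXXXXX_XXX_
tick 8: XXXXXXXX__XX_
tick 9: XXXXXXXXXX_X_
tick 10: XXXXXXXXXX___
tick 11: XXXXXXXXXXX_X
tick 11 is XXXXXXXXXXX_X, still not uniform _

no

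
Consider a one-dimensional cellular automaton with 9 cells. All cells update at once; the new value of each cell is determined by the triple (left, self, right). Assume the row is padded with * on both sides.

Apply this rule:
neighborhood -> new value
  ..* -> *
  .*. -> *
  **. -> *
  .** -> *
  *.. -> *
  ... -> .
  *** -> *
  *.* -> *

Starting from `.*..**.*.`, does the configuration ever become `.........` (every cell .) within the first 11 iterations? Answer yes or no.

no

*********
*********  (fixed point — unchanged through iteration 11)
iteration 11 is *********, still not uniform .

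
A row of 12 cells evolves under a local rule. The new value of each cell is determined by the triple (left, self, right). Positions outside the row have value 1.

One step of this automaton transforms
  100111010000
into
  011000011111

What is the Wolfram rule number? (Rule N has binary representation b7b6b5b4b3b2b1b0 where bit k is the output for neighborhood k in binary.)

23

position 4: 111 → 0  (bit 7 = 0)
position 0: 110 → 0  (bit 6 = 0)
position 6: 101 → 0  (bit 5 = 0)
position 1: 100 → 1  (bit 4 = 1)
position 3: 011 → 0  (bit 3 = 0)
position 7: 010 → 1  (bit 2 = 1)
position 2: 001 → 1  (bit 1 = 1)
position 9: 000 → 1  (bit 0 = 1)
bits b7..b0 = 00010111 = 23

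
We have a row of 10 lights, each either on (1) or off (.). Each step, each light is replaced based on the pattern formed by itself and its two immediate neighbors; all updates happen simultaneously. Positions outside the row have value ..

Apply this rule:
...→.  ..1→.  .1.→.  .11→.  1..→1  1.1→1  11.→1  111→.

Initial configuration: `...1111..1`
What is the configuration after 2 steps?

step 1: ......11..
step 2: .......11.

.......11.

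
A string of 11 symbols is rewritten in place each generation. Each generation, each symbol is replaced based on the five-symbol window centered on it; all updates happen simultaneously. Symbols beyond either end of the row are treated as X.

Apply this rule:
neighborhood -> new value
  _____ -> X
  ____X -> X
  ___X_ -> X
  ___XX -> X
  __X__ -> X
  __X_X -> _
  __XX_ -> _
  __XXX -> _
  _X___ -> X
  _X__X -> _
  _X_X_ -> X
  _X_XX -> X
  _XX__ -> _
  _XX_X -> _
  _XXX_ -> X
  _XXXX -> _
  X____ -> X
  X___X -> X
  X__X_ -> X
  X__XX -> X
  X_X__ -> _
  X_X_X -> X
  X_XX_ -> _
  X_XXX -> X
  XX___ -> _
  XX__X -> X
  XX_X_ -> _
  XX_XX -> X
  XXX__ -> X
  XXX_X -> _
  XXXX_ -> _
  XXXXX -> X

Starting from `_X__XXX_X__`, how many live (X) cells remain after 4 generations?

7

___X_X____X
_XX_X_XXXX_
X___XXX___X
X_XX_XX_XX_
count of X: 7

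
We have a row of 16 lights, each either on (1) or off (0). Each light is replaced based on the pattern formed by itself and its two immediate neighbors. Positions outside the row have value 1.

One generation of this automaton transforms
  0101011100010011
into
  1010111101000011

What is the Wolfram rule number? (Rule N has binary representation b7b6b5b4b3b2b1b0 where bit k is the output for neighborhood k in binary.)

position 6: 111 → 1  (bit 7 = 1)
position 7: 110 → 1  (bit 6 = 1)
position 0: 101 → 1  (bit 5 = 1)
position 8: 100 → 0  (bit 4 = 0)
position 5: 011 → 1  (bit 3 = 1)
position 1: 010 → 0  (bit 2 = 0)
position 10: 001 → 0  (bit 1 = 0)
position 9: 000 → 1  (bit 0 = 1)
bits b7..b0 = 11101001 = 233

233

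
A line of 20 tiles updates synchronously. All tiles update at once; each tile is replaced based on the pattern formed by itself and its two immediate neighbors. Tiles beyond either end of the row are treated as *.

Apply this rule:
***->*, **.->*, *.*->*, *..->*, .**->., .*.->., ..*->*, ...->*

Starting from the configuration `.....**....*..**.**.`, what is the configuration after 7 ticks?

***********.*****.**

tick 1: *****.*****.**.**.**
tick 2: ******.*****.**.**.*
tick 3: *******.*****.**.**.
tick 4: ********.*****.**.**
tick 5: *********.*****.**.*
tick 6: **********.*****.**.
tick 7: ***********.*****.**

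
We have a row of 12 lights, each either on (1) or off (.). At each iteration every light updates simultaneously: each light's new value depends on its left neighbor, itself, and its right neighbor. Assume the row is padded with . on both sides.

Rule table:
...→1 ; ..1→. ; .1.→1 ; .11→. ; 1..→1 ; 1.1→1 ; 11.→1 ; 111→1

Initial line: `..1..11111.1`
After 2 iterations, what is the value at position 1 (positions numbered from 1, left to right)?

iteration 1: 1.11..111111
iteration 2: 11.11..11111
position 1 holds 1

1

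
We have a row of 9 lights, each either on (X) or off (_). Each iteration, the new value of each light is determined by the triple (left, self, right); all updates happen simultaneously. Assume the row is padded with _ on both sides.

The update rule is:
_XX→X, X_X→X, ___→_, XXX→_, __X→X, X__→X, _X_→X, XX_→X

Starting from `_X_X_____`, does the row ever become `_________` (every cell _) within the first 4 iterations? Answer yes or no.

no

iteration 1: XXXXX____
iteration 2: X___XX___
iteration 3: XX_XXXX__
iteration 4: XXXX__XX_
iteration 4 is XXXX__XX_, still not uniform _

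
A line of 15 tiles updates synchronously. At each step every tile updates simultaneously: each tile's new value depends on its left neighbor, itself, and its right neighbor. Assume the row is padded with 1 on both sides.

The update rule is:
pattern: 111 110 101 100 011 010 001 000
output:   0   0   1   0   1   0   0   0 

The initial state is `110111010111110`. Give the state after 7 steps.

000000000000001

001100101100001
001000011000001
000000010000001
000000000000001
000000000000001  (fixed point — unchanged through step 7)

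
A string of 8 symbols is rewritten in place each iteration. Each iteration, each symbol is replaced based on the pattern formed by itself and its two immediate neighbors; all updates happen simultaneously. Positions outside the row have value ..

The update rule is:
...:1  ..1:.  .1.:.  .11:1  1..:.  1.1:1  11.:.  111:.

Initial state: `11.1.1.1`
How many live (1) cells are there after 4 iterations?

2

1.1.1.1.
.1.1.1..
..1.1..1
1..1....
count of 1: 2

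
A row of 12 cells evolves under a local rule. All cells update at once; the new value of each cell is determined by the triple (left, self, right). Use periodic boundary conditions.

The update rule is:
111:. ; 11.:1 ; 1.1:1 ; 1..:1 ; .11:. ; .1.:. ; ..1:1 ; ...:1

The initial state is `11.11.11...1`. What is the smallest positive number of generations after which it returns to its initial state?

24

generation 1: .11.11.1111.
generation 2: 1.11.11...11
generation 3: 11.11.1111..
generation 4: .11.11...111
generation 5: 1.11.1111..1
generation 6: 11.11...111.
generation 7: .11.1111..11
generation 8: 1.11...111.1
generation 9: 11.1111..11.
generation 10: .11...111.11
generation 11: 1.1111..11.1
generation 12: 11...111.11.
generation 13: .1111..11.11
generation 14: 1...111.11.1
generation 15: 1111..11.11.
generation 16: ...111.11.11
generation 17: 111..11.11.1
generation 18: ..111.11.11.
generation 19: 11..11.11.11
generation 20: .111.11.11..
generation 21: 1..11.11.111
generation 22: 111.11.11...
generation 23: ..11.11.1111
generation 24: 11.11.11...1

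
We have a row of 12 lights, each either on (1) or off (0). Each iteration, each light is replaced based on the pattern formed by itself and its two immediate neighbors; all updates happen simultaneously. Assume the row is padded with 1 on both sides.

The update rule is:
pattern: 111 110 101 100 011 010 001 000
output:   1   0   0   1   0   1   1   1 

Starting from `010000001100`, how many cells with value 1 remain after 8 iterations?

iteration 1: 011111110011
iteration 2: 001111101101
iteration 3: 110111000000
iteration 4: 100010111111
iteration 5: 011110011111
iteration 6: 001101101111
iteration 7: 110000000111
iteration 8: 101111111011
count of 1: 10

10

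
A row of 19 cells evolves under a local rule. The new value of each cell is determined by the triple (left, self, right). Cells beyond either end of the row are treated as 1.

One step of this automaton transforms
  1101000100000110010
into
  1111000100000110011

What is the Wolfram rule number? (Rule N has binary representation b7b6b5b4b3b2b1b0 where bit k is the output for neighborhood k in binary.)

236

position 0: 111 → 1  (bit 7 = 1)
position 1: 110 → 1  (bit 6 = 1)
position 2: 101 → 1  (bit 5 = 1)
position 4: 100 → 0  (bit 4 = 0)
position 13: 011 → 1  (bit 3 = 1)
position 3: 010 → 1  (bit 2 = 1)
position 6: 001 → 0  (bit 1 = 0)
position 5: 000 → 0  (bit 0 = 0)
bits b7..b0 = 11101100 = 236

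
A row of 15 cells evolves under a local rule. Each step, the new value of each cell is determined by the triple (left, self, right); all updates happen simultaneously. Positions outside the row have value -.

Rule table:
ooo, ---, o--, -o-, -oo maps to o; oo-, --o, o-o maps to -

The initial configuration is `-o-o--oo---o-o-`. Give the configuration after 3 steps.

-o-oo-o-oo-o-oo

-o-oo-o-oo-o-oo
-o-o--o-o--o-o-
-o-oo-o-oo-o-oo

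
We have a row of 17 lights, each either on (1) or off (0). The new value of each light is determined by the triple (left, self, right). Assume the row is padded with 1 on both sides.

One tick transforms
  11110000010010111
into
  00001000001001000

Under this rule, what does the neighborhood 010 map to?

0

At position 9 the neighborhood is 010; the next row has 0 there.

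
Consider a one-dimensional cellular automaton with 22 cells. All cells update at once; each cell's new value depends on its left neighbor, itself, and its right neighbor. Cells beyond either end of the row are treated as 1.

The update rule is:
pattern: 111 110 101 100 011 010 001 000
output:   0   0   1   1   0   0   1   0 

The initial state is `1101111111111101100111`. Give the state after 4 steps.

step 1: 0010000000000010011000
step 2: 1101000000000101100101
step 3: 0010100000001010011010
step 4: 1101010000010101100101

1101010000010101100101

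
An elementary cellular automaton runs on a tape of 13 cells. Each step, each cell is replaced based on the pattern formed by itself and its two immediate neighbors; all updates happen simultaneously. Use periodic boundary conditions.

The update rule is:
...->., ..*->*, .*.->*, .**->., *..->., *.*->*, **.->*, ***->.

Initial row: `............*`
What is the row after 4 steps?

........*...*

...........**
..........*.*
.........****
........*...*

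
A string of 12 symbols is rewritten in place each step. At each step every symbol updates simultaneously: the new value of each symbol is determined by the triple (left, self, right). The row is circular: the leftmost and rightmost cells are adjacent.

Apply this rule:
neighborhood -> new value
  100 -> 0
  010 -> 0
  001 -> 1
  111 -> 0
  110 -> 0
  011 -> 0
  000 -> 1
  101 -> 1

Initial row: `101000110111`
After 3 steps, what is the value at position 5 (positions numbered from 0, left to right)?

1

010011001000
100100010011
001001100100
position 5 holds 1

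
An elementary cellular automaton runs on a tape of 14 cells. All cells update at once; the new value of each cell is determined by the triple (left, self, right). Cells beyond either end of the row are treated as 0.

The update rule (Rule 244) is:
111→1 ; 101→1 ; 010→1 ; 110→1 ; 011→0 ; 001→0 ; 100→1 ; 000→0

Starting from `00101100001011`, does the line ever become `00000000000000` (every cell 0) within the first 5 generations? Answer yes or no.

no

00110110001101
00011011000111
00001101100011
00000110110001
00000011011001
generation 5 is 00000011011001, still not uniform 0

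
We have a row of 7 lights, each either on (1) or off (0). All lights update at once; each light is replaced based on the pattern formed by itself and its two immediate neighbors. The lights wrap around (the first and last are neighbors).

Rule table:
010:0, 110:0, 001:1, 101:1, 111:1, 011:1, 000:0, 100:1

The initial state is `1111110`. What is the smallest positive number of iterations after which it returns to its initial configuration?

1111101
1111011
1110111
1101111
1011111
0111111
1111110

7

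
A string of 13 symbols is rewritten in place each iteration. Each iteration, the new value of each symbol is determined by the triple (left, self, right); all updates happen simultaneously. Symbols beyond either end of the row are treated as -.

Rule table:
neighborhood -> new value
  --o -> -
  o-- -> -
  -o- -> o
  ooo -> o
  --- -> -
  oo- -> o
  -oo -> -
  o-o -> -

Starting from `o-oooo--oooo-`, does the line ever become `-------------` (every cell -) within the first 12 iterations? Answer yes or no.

iteration 1: o--ooo---ooo-
iteration 2: o---oo----oo-
iteration 3: o----o-----o-
iteration 4: o----o-----o-  (fixed point — unchanged through iteration 12)
iteration 12 is o----o-----o-, still not uniform -

no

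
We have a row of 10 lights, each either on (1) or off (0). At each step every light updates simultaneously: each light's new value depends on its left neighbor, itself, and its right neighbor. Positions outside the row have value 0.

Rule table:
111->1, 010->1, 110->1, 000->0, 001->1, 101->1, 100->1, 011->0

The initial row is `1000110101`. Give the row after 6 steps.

1011011111

1101011111
0111101111
1011110111
1101111011
0110111101
1011011111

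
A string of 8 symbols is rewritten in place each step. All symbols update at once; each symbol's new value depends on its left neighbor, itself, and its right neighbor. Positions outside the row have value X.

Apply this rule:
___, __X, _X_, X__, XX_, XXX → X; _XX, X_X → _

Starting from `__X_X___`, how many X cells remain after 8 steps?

step 1: XXX_XXXX
step 2: XXX__XXX
step 3: XXXXX_XX
step 4: XXXXX__X
step 5: XXXXXXX_
step 6: XXXXXXX_  (fixed point — unchanged through step 8)
count of X: 7

7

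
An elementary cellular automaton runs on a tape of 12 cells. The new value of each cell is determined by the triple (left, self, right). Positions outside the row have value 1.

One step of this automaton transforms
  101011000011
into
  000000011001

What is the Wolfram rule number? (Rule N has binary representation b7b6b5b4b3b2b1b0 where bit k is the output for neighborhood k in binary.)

position 11: 111 → 1  (bit 7 = 1)
position 0: 110 → 0  (bit 6 = 0)
position 1: 101 → 0  (bit 5 = 0)
position 6: 100 → 0  (bit 4 = 0)
position 4: 011 → 0  (bit 3 = 0)
position 2: 010 → 0  (bit 2 = 0)
position 9: 001 → 0  (bit 1 = 0)
position 7: 000 → 1  (bit 0 = 1)
bits b7..b0 = 10000001 = 129

129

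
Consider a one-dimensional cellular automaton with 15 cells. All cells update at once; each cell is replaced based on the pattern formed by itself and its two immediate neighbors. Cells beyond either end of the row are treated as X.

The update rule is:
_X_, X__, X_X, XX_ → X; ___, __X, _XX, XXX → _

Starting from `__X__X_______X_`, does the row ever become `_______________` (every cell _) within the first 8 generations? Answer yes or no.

no

X_XX_XX______XX
XX_XX_XX_______
_XX_XX_XX______
X_XX_XX_XX_____
XX_XX_XX_XX____
_XX_XX_XX_XX___
X_XX_XX_XX_XX__
XX_XX_XX_XX_XX_
generation 8 is XX_XX_XX_XX_XX_, still not uniform _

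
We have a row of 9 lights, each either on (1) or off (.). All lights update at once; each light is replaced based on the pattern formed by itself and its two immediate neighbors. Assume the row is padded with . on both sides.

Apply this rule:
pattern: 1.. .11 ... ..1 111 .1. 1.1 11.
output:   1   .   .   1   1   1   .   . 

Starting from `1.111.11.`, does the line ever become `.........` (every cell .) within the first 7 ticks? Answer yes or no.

no

tick 1: 1..1....1
tick 2: 11111..11
tick 3: .111.11..
tick 4: 1.1....1.
tick 5: 1.11..111
tick 6: 1...11.1.
tick 7: 11.1...11
tick 7 is 11.1...11, still not uniform .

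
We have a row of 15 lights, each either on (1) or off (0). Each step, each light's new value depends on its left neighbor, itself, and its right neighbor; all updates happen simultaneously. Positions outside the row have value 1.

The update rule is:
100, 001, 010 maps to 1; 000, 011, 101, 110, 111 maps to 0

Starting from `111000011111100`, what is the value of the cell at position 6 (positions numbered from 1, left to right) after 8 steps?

step 1: 000100100000011
step 2: 101111110000100
step 3: 000000001001111
step 4: 100000011110000
step 5: 010000100001001
step 6: 011001110011110
step 7: 000110001100000
step 8: 101001010010001
position 6 holds 1

1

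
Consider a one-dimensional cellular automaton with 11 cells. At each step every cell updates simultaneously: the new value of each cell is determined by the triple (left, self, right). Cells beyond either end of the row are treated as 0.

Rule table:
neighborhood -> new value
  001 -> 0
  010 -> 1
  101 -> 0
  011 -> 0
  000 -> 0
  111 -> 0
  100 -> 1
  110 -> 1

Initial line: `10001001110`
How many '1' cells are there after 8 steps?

3

11001100011
01100110001
00110011001
00011001101
00001100101
00000110101
00000010101
00000010101
count of 1: 3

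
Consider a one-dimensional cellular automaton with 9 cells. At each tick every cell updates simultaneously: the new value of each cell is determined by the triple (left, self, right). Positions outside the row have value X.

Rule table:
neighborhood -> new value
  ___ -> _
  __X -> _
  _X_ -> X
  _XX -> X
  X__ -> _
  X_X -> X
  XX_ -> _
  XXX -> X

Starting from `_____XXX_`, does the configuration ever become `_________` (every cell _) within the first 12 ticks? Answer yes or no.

no

tick 1: _____XX_X
tick 2: _____X_XX
tick 3: _____XXXX
tick 4: _____XXXX  (fixed point — unchanged through tick 12)
tick 12 is _____XXXX, still not uniform _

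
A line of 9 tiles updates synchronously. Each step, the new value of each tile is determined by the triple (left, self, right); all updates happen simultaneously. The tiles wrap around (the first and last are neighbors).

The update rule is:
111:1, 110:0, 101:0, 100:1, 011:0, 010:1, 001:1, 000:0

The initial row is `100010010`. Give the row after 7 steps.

110111110
000011100
000101010
001101011
110001000
001011101
111001001

111001001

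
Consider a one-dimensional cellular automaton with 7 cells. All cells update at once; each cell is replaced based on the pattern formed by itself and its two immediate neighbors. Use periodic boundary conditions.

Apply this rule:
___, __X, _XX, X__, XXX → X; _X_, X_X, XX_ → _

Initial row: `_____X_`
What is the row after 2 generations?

XXXX__X

XXXXX_X
XXXX__X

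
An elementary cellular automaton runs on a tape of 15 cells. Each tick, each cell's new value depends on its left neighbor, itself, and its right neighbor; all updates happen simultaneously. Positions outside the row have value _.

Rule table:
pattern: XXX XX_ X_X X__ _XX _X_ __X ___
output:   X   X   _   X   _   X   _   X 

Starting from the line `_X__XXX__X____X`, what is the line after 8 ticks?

XX__XX__X_X_X_X

_XX__XXX_XXXX_X
__XX__XX__XXX_X
X__XX__XX__XX_X
XX__XX__XX__X_X
_XX__XX__XX_X_X
__XX__XX__X_X_X
X__XX__XX_X_X_X
XX__XX__X_X_X_X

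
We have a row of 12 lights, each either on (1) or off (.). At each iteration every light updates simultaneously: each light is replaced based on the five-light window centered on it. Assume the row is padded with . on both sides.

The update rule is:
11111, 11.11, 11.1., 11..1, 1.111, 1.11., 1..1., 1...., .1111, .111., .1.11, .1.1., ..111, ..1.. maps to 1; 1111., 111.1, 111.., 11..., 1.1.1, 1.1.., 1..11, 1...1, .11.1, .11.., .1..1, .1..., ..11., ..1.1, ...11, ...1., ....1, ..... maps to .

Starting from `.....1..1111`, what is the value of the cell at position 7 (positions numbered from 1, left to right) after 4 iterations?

.....1..11..
.....1.....1
.....1.1...1
......1....1
position 7 holds 1

1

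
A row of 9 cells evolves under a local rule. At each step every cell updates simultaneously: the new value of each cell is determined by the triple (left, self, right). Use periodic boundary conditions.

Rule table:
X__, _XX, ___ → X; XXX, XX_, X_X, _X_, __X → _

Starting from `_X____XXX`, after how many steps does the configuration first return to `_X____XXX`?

9

step 1: __XXX_X__
step 2: X_X____XX
step 3: ___XXX_X_
step 4: XX_X____X
step 5: ____XXX_X
step 6: XXX_X____
step 7: X____XXX_
step 8: _XXX_X___
step 9: _X____XXX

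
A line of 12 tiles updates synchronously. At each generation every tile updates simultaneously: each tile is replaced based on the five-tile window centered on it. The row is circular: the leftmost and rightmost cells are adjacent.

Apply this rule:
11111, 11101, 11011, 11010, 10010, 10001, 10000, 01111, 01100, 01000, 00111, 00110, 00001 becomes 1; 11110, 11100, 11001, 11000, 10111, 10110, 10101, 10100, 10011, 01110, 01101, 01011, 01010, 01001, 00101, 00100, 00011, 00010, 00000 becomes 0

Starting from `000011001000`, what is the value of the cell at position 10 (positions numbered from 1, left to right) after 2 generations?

001011010110
100000100010
position 10 holds 0

0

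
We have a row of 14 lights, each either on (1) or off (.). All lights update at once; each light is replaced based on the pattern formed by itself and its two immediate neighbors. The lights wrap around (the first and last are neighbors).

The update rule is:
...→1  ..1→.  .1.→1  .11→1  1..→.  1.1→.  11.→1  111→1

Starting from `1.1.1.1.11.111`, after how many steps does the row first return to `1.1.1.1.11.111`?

1

1.1.1.1.11.111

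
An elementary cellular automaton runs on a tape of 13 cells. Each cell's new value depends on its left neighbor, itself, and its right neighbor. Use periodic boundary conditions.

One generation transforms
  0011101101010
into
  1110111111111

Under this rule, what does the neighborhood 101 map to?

At position 5 the neighborhood is 101; the next row has 1 there.

1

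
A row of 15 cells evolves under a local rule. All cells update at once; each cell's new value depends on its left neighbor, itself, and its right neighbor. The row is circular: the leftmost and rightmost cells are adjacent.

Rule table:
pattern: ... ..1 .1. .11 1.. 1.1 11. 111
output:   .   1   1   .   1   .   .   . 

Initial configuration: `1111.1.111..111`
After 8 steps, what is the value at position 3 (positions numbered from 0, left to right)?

.....1....11...
....111..1..1..
...1...1111111.
..111.1.......1
11....11.....11
..1..1..1...1..
.111111111.111.
1.............1
position 3 holds .

.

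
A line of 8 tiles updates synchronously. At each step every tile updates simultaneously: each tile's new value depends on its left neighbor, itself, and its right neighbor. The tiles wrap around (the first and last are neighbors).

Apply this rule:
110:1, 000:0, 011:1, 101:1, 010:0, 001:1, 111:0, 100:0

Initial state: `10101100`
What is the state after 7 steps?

10001100

01011101
10110110
01111111
11000001
01000011
10000111
10001100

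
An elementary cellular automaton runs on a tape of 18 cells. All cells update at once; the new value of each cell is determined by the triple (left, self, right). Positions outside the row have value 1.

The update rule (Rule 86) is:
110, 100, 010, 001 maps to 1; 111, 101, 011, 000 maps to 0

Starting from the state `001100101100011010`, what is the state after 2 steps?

010000111010101010

110111100110101010
010000111010101010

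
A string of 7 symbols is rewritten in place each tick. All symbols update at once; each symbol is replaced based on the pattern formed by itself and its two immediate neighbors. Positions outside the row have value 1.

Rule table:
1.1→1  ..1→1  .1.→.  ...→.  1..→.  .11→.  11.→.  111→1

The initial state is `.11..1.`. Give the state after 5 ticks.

1.1.1.1

1...1.1
...1.1.
..1.1.1
.1.1.1.
1.1.1.1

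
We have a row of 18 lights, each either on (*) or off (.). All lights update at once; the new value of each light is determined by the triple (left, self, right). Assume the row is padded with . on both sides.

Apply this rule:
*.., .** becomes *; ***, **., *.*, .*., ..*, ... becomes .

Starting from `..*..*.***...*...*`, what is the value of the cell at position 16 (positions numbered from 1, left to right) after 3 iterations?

...*...*..*...*...
....*...*..*...*..
.....*...*..*...*.
position 16 holds .

.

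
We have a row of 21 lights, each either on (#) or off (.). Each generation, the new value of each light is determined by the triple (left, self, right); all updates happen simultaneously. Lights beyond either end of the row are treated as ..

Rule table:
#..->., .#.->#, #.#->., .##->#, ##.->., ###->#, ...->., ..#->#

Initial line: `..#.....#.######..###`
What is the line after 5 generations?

#..##..####..###.....

.##....##.#####..###.
##....##..####..###..
#....##..####..###...
#...##..####..###....
#..##..####..###.....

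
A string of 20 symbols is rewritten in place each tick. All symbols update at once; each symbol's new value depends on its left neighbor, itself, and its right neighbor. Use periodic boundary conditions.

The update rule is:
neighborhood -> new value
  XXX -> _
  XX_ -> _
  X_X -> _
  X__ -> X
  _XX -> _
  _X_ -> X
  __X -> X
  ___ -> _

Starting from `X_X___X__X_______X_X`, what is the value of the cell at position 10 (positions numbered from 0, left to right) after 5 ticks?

X

__XX_XXXXXX_____XX__
_X_________X___X__X_
XXX_______XXX_XXXXXX
___X_____X__________
__XXX___XXX_________
position 10 holds X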